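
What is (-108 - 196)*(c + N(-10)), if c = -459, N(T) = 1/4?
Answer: 139460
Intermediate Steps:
N(T) = 1/4
(-108 - 196)*(c + N(-10)) = (-108 - 196)*(-459 + 1/4) = -304*(-1835/4) = 139460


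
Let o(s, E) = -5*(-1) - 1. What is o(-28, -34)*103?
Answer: 412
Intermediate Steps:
o(s, E) = 4 (o(s, E) = 5 - 1 = 4)
o(-28, -34)*103 = 4*103 = 412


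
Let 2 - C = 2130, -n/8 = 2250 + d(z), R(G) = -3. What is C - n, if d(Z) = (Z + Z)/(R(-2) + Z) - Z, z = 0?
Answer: 15872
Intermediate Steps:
d(Z) = -Z + 2*Z/(-3 + Z) (d(Z) = (Z + Z)/(-3 + Z) - Z = (2*Z)/(-3 + Z) - Z = 2*Z/(-3 + Z) - Z = -Z + 2*Z/(-3 + Z))
n = -18000 (n = -8*(2250 + 0*(5 - 1*0)/(-3 + 0)) = -8*(2250 + 0*(5 + 0)/(-3)) = -8*(2250 + 0*(-⅓)*5) = -8*(2250 + 0) = -8*2250 = -18000)
C = -2128 (C = 2 - 1*2130 = 2 - 2130 = -2128)
C - n = -2128 - 1*(-18000) = -2128 + 18000 = 15872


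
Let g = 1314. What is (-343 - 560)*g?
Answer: -1186542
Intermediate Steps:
(-343 - 560)*g = (-343 - 560)*1314 = -903*1314 = -1186542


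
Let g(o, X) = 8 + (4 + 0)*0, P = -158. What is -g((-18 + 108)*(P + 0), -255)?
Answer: -8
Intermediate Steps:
g(o, X) = 8 (g(o, X) = 8 + 4*0 = 8 + 0 = 8)
-g((-18 + 108)*(P + 0), -255) = -1*8 = -8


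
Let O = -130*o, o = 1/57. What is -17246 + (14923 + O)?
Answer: -132541/57 ≈ -2325.3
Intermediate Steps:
o = 1/57 ≈ 0.017544
O = -130/57 (O = -130*1/57 = -130/57 ≈ -2.2807)
-17246 + (14923 + O) = -17246 + (14923 - 130/57) = -17246 + 850481/57 = -132541/57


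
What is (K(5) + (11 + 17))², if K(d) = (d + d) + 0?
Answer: 1444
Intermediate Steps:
K(d) = 2*d (K(d) = 2*d + 0 = 2*d)
(K(5) + (11 + 17))² = (2*5 + (11 + 17))² = (10 + 28)² = 38² = 1444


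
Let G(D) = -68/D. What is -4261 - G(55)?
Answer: -234287/55 ≈ -4259.8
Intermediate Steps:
-4261 - G(55) = -4261 - (-68)/55 = -4261 - 1*(-68/55) = -4261 + 68/55 = -234287/55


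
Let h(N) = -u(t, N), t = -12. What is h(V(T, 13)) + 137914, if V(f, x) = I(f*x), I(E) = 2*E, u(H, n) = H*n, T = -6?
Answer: 136042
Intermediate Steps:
V(f, x) = 2*f*x (V(f, x) = 2*(f*x) = 2*f*x)
h(N) = 12*N (h(N) = -(-12)*N = 12*N)
h(V(T, 13)) + 137914 = 12*(2*(-6)*13) + 137914 = 12*(-156) + 137914 = -1872 + 137914 = 136042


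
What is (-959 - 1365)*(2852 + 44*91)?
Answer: -15933344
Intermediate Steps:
(-959 - 1365)*(2852 + 44*91) = -2324*(2852 + 4004) = -2324*6856 = -15933344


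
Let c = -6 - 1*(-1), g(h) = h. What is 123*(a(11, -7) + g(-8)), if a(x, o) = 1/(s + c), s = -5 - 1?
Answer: -10947/11 ≈ -995.18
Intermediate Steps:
s = -6
c = -5 (c = -6 + 1 = -5)
a(x, o) = -1/11 (a(x, o) = 1/(-6 - 5) = 1/(-11) = -1/11)
123*(a(11, -7) + g(-8)) = 123*(-1/11 - 8) = 123*(-89/11) = -10947/11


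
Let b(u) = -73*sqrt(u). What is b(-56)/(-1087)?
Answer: 146*I*sqrt(14)/1087 ≈ 0.50256*I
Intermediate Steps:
b(-56)/(-1087) = -146*I*sqrt(14)/(-1087) = -146*I*sqrt(14)*(-1/1087) = 146*I*sqrt(14)/1087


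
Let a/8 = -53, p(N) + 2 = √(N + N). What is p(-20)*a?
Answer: 848 - 848*I*√10 ≈ 848.0 - 2681.6*I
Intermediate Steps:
p(N) = -2 + √2*√N (p(N) = -2 + √(N + N) = -2 + √(2*N) = -2 + √2*√N)
a = -424 (a = 8*(-53) = -424)
p(-20)*a = (-2 + √2*√(-20))*(-424) = (-2 + √2*(2*I*√5))*(-424) = (-2 + 2*I*√10)*(-424) = 848 - 848*I*√10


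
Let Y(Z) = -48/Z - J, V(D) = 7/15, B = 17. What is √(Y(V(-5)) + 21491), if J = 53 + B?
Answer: 13*√6181/7 ≈ 146.01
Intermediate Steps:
J = 70 (J = 53 + 17 = 70)
V(D) = 7/15 (V(D) = 7*(1/15) = 7/15)
Y(Z) = -70 - 48/Z (Y(Z) = -48/Z - 1*70 = -48/Z - 70 = -70 - 48/Z)
√(Y(V(-5)) + 21491) = √((-70 - 48/7/15) + 21491) = √((-70 - 48*15/7) + 21491) = √((-70 - 720/7) + 21491) = √(-1210/7 + 21491) = √(149227/7) = 13*√6181/7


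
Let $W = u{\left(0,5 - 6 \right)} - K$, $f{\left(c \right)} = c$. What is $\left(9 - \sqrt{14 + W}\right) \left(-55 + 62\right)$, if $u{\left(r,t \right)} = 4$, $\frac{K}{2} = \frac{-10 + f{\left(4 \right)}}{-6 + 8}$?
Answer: $63 - 14 \sqrt{6} \approx 28.707$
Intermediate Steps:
$K = -6$ ($K = 2 \frac{-10 + 4}{-6 + 8} = 2 \left(- \frac{6}{2}\right) = 2 \left(\left(-6\right) \frac{1}{2}\right) = 2 \left(-3\right) = -6$)
$W = 10$ ($W = 4 - -6 = 4 + 6 = 10$)
$\left(9 - \sqrt{14 + W}\right) \left(-55 + 62\right) = \left(9 - \sqrt{14 + 10}\right) \left(-55 + 62\right) = \left(9 - \sqrt{24}\right) 7 = \left(9 - 2 \sqrt{6}\right) 7 = 63 - 14 \sqrt{6}$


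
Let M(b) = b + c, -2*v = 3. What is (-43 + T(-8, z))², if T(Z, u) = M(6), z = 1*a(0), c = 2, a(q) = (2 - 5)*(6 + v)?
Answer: 1225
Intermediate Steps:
v = -3/2 (v = -½*3 = -3/2 ≈ -1.5000)
a(q) = -27/2 (a(q) = (2 - 5)*(6 - 3/2) = -3*9/2 = -27/2)
M(b) = 2 + b (M(b) = b + 2 = 2 + b)
z = -27/2 (z = 1*(-27/2) = -27/2 ≈ -13.500)
T(Z, u) = 8 (T(Z, u) = 2 + 6 = 8)
(-43 + T(-8, z))² = (-43 + 8)² = (-35)² = 1225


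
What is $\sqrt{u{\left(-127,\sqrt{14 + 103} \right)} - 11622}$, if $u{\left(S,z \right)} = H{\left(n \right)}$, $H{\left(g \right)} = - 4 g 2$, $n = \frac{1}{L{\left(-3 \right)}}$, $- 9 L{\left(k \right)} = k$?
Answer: $3 i \sqrt{1294} \approx 107.92 i$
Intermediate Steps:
$L{\left(k \right)} = - \frac{k}{9}$
$n = 3$ ($n = \frac{1}{\left(- \frac{1}{9}\right) \left(-3\right)} = \frac{1}{\frac{1}{3}} = 3$)
$H{\left(g \right)} = - 8 g$
$u{\left(S,z \right)} = -24$ ($u{\left(S,z \right)} = \left(-8\right) 3 = -24$)
$\sqrt{u{\left(-127,\sqrt{14 + 103} \right)} - 11622} = \sqrt{-24 - 11622} = \sqrt{-11646} = 3 i \sqrt{1294}$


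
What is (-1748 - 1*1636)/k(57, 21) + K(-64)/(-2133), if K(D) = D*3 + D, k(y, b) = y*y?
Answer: -709592/770013 ≈ -0.92153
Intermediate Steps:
k(y, b) = y**2
K(D) = 4*D (K(D) = 3*D + D = 4*D)
(-1748 - 1*1636)/k(57, 21) + K(-64)/(-2133) = (-1748 - 1*1636)/(57**2) + (4*(-64))/(-2133) = (-1748 - 1636)/3249 - 256*(-1/2133) = -3384*1/3249 + 256/2133 = -376/361 + 256/2133 = -709592/770013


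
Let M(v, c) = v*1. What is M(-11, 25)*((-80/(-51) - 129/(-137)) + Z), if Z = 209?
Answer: -16256042/6987 ≈ -2326.6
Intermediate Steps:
M(v, c) = v
M(-11, 25)*((-80/(-51) - 129/(-137)) + Z) = -11*((-80/(-51) - 129/(-137)) + 209) = -11*((-80*(-1/51) - 129*(-1/137)) + 209) = -11*((80/51 + 129/137) + 209) = -11*(17539/6987 + 209) = -11*1477822/6987 = -16256042/6987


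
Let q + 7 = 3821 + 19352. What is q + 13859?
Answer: 37025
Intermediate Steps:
q = 23166 (q = -7 + (3821 + 19352) = -7 + 23173 = 23166)
q + 13859 = 23166 + 13859 = 37025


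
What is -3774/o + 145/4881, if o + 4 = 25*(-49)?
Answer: 18599099/5998749 ≈ 3.1005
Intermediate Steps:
o = -1229 (o = -4 + 25*(-49) = -4 - 1225 = -1229)
-3774/o + 145/4881 = -3774/(-1229) + 145/4881 = -3774*(-1/1229) + 145*(1/4881) = 3774/1229 + 145/4881 = 18599099/5998749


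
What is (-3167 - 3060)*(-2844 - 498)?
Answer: 20810634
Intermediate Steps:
(-3167 - 3060)*(-2844 - 498) = -6227*(-3342) = 20810634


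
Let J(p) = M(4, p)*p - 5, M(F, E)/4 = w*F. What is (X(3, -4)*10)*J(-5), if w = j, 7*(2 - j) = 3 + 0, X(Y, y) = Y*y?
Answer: 109800/7 ≈ 15686.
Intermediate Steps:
j = 11/7 (j = 2 - (3 + 0)/7 = 2 - 1/7*3 = 2 - 3/7 = 11/7 ≈ 1.5714)
w = 11/7 ≈ 1.5714
M(F, E) = 44*F/7 (M(F, E) = 4*(11*F/7) = 44*F/7)
J(p) = -5 + 176*p/7 (J(p) = ((44/7)*4)*p - 5 = 176*p/7 - 5 = -5 + 176*p/7)
(X(3, -4)*10)*J(-5) = ((3*(-4))*10)*(-5 + (176/7)*(-5)) = (-12*10)*(-5 - 880/7) = -120*(-915/7) = 109800/7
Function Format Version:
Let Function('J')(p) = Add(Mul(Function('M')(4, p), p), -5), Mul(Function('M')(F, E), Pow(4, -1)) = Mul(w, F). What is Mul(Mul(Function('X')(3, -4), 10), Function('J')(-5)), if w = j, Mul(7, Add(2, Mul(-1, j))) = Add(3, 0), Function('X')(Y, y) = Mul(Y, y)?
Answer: Rational(109800, 7) ≈ 15686.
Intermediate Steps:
j = Rational(11, 7) (j = Add(2, Mul(Rational(-1, 7), Add(3, 0))) = Add(2, Mul(Rational(-1, 7), 3)) = Add(2, Rational(-3, 7)) = Rational(11, 7) ≈ 1.5714)
w = Rational(11, 7) ≈ 1.5714
Function('M')(F, E) = Mul(Rational(44, 7), F) (Function('M')(F, E) = Mul(4, Mul(Rational(11, 7), F)) = Mul(Rational(44, 7), F))
Function('J')(p) = Add(-5, Mul(Rational(176, 7), p)) (Function('J')(p) = Add(Mul(Mul(Rational(44, 7), 4), p), -5) = Add(Mul(Rational(176, 7), p), -5) = Add(-5, Mul(Rational(176, 7), p)))
Mul(Mul(Function('X')(3, -4), 10), Function('J')(-5)) = Mul(Mul(Mul(3, -4), 10), Add(-5, Mul(Rational(176, 7), -5))) = Mul(Mul(-12, 10), Add(-5, Rational(-880, 7))) = Mul(-120, Rational(-915, 7)) = Rational(109800, 7)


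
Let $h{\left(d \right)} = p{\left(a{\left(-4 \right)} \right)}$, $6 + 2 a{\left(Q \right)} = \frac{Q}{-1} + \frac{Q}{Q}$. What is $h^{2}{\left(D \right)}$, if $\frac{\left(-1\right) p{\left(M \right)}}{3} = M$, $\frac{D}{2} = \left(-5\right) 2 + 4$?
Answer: $\frac{9}{4} \approx 2.25$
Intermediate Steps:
$a{\left(Q \right)} = - \frac{5}{2} - \frac{Q}{2}$ ($a{\left(Q \right)} = -3 + \frac{\frac{Q}{-1} + \frac{Q}{Q}}{2} = -3 + \frac{Q \left(-1\right) + 1}{2} = -3 + \frac{- Q + 1}{2} = -3 + \frac{1 - Q}{2} = -3 - \left(- \frac{1}{2} + \frac{Q}{2}\right) = - \frac{5}{2} - \frac{Q}{2}$)
$D = -12$ ($D = 2 \left(\left(-5\right) 2 + 4\right) = 2 \left(-10 + 4\right) = 2 \left(-6\right) = -12$)
$p{\left(M \right)} = - 3 M$
$h{\left(d \right)} = \frac{3}{2}$ ($h{\left(d \right)} = - 3 \left(- \frac{5}{2} - -2\right) = - 3 \left(- \frac{5}{2} + 2\right) = \left(-3\right) \left(- \frac{1}{2}\right) = \frac{3}{2}$)
$h^{2}{\left(D \right)} = \left(\frac{3}{2}\right)^{2} = \frac{9}{4}$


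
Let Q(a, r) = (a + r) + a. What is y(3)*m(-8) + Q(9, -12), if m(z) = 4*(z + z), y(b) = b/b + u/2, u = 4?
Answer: -186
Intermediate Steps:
Q(a, r) = r + 2*a
y(b) = 3 (y(b) = b/b + 4/2 = 1 + 4*(½) = 1 + 2 = 3)
m(z) = 8*z (m(z) = 4*(2*z) = 8*z)
y(3)*m(-8) + Q(9, -12) = 3*(8*(-8)) + (-12 + 2*9) = 3*(-64) + (-12 + 18) = -192 + 6 = -186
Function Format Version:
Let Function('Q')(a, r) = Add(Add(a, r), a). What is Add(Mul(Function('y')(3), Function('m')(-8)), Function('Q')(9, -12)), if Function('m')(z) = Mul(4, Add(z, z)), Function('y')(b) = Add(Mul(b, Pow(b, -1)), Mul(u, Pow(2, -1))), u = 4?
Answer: -186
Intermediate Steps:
Function('Q')(a, r) = Add(r, Mul(2, a))
Function('y')(b) = 3 (Function('y')(b) = Add(Mul(b, Pow(b, -1)), Mul(4, Pow(2, -1))) = Add(1, Mul(4, Rational(1, 2))) = Add(1, 2) = 3)
Function('m')(z) = Mul(8, z) (Function('m')(z) = Mul(4, Mul(2, z)) = Mul(8, z))
Add(Mul(Function('y')(3), Function('m')(-8)), Function('Q')(9, -12)) = Add(Mul(3, Mul(8, -8)), Add(-12, Mul(2, 9))) = Add(Mul(3, -64), Add(-12, 18)) = Add(-192, 6) = -186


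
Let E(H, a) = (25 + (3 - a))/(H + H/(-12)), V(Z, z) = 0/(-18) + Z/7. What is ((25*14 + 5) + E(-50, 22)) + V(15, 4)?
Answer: 687248/1925 ≈ 357.01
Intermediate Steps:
V(Z, z) = Z/7 (V(Z, z) = 0*(-1/18) + Z*(⅐) = 0 + Z/7 = Z/7)
E(H, a) = 12*(28 - a)/(11*H) (E(H, a) = (28 - a)/(H + H*(-1/12)) = (28 - a)/(H - H/12) = (28 - a)/((11*H/12)) = (28 - a)*(12/(11*H)) = 12*(28 - a)/(11*H))
((25*14 + 5) + E(-50, 22)) + V(15, 4) = ((25*14 + 5) + (12/11)*(28 - 1*22)/(-50)) + (⅐)*15 = ((350 + 5) + (12/11)*(-1/50)*(28 - 22)) + 15/7 = (355 + (12/11)*(-1/50)*6) + 15/7 = (355 - 36/275) + 15/7 = 97589/275 + 15/7 = 687248/1925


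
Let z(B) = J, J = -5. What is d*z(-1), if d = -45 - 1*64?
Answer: 545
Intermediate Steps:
d = -109 (d = -45 - 64 = -109)
z(B) = -5
d*z(-1) = -109*(-5) = 545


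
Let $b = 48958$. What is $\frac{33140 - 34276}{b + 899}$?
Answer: $- \frac{1136}{49857} \approx -0.022785$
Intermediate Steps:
$\frac{33140 - 34276}{b + 899} = \frac{33140 - 34276}{48958 + 899} = - \frac{1136}{49857}$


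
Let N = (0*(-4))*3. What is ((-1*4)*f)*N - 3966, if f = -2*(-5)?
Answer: -3966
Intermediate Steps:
f = 10
N = 0 (N = 0*3 = 0)
((-1*4)*f)*N - 3966 = (-1*4*10)*0 - 3966 = -4*10*0 - 3966 = -40*0 - 3966 = 0 - 3966 = -3966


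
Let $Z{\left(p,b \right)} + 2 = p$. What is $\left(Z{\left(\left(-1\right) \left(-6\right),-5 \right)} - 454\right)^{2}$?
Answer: $202500$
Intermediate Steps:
$Z{\left(p,b \right)} = -2 + p$
$\left(Z{\left(\left(-1\right) \left(-6\right),-5 \right)} - 454\right)^{2} = \left(\left(-2 - -6\right) - 454\right)^{2} = \left(\left(-2 + 6\right) - 454\right)^{2} = \left(4 - 454\right)^{2} = \left(-450\right)^{2} = 202500$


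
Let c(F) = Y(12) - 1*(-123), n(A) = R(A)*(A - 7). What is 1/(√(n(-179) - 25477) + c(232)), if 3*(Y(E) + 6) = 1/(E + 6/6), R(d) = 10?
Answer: 177996/62409673 - 1521*I*√27337/62409673 ≈ 0.0028521 - 0.0040295*I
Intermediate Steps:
Y(E) = -6 + 1/(3*(1 + E)) (Y(E) = -6 + 1/(3*(E + 6/6)) = -6 + 1/(3*(E + 6*(⅙))) = -6 + 1/(3*(E + 1)) = -6 + 1/(3*(1 + E)))
n(A) = -70 + 10*A (n(A) = 10*(A - 7) = 10*(-7 + A) = -70 + 10*A)
c(F) = 4564/39 (c(F) = (-17 - 18*12)/(3*(1 + 12)) - 1*(-123) = (⅓)*(-17 - 216)/13 + 123 = (⅓)*(1/13)*(-233) + 123 = -233/39 + 123 = 4564/39)
1/(√(n(-179) - 25477) + c(232)) = 1/(√((-70 + 10*(-179)) - 25477) + 4564/39) = 1/(√((-70 - 1790) - 25477) + 4564/39) = 1/(√(-1860 - 25477) + 4564/39) = 1/(√(-27337) + 4564/39) = 1/(I*√27337 + 4564/39) = 1/(4564/39 + I*√27337)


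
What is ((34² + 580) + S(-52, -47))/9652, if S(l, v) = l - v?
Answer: 1731/9652 ≈ 0.17934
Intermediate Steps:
((34² + 580) + S(-52, -47))/9652 = ((34² + 580) + (-52 - 1*(-47)))/9652 = ((1156 + 580) + (-52 + 47))*(1/9652) = (1736 - 5)*(1/9652) = 1731*(1/9652) = 1731/9652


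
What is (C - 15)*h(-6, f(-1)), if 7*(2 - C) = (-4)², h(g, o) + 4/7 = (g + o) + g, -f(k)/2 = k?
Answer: 7918/49 ≈ 161.59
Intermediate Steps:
f(k) = -2*k
h(g, o) = -4/7 + o + 2*g (h(g, o) = -4/7 + ((g + o) + g) = -4/7 + (o + 2*g) = -4/7 + o + 2*g)
C = -2/7 (C = 2 - ⅐*(-4)² = 2 - ⅐*16 = 2 - 16/7 = -2/7 ≈ -0.28571)
(C - 15)*h(-6, f(-1)) = (-2/7 - 15)*(-4/7 - 2*(-1) + 2*(-6)) = -107*(-4/7 + 2 - 12)/7 = -107/7*(-74/7) = 7918/49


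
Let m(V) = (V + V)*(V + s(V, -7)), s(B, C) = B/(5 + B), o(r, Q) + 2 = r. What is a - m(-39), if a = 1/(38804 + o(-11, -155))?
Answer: -1947036646/659447 ≈ -2952.5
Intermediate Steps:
o(r, Q) = -2 + r
a = 1/38791 (a = 1/(38804 + (-2 - 11)) = 1/(38804 - 13) = 1/38791 ≈ 2.5779e-5)
m(V) = 2*V*(V + V/(5 + V)) (m(V) = (V + V)*(V + V/(5 + V)) = (2*V)*(V + V/(5 + V)) = 2*V*(V + V/(5 + V)))
a - m(-39) = 1/38791 - 2*(-39)**2*(6 - 39)/(5 - 39) = 1/38791 - 2*1521*(-33)/(-34) = 1/38791 - 2*1521*(-1)*(-33)/34 = 1/38791 - 1*50193/17 = 1/38791 - 50193/17 = -1947036646/659447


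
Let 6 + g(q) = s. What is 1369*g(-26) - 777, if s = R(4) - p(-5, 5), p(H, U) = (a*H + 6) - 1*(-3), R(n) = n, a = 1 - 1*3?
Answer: -29526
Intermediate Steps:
a = -2 (a = 1 - 3 = -2)
p(H, U) = 9 - 2*H (p(H, U) = (-2*H + 6) - 1*(-3) = (6 - 2*H) + 3 = 9 - 2*H)
s = -15 (s = 4 - (9 - 2*(-5)) = 4 - (9 + 10) = 4 - 1*19 = 4 - 19 = -15)
g(q) = -21 (g(q) = -6 - 15 = -21)
1369*g(-26) - 777 = 1369*(-21) - 777 = -28749 - 777 = -29526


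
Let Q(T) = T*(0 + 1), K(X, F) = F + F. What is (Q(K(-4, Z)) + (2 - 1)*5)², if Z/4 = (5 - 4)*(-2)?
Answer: 121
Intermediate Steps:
Z = -8 (Z = 4*((5 - 4)*(-2)) = 4*(1*(-2)) = 4*(-2) = -8)
K(X, F) = 2*F
Q(T) = T (Q(T) = T*1 = T)
(Q(K(-4, Z)) + (2 - 1)*5)² = (2*(-8) + (2 - 1)*5)² = (-16 + 1*5)² = (-16 + 5)² = (-11)² = 121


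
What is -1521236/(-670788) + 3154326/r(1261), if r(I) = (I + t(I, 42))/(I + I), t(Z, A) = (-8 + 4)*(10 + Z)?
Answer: -1334063426292577/641105631 ≈ -2.0809e+6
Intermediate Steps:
t(Z, A) = -40 - 4*Z (t(Z, A) = -4*(10 + Z) = -40 - 4*Z)
r(I) = (-40 - 3*I)/(2*I) (r(I) = (I + (-40 - 4*I))/(I + I) = (-40 - 3*I)/((2*I)) = (-40 - 3*I)*(1/(2*I)) = (-40 - 3*I)/(2*I))
-1521236/(-670788) + 3154326/r(1261) = -1521236/(-670788) + 3154326/(-3/2 - 20/1261) = -1521236*(-1/670788) + 3154326/(-3/2 - 20*1/1261) = 380309/167697 + 3154326/(-3/2 - 20/1261) = 380309/167697 + 3154326/(-3823/2522) = 380309/167697 + 3154326*(-2522/3823) = 380309/167697 - 7955210172/3823 = -1334063426292577/641105631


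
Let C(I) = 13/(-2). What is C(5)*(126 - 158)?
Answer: 208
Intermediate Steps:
C(I) = -13/2 (C(I) = 13*(-½) = -13/2)
C(5)*(126 - 158) = -13*(126 - 158)/2 = -13/2*(-32) = 208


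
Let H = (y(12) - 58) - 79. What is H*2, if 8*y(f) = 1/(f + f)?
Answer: -26303/96 ≈ -273.99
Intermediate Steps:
y(f) = 1/(16*f) (y(f) = 1/(8*(f + f)) = 1/(8*((2*f))) = (1/(2*f))/8 = 1/(16*f))
H = -26303/192 (H = ((1/16)/12 - 58) - 79 = ((1/16)*(1/12) - 58) - 79 = (1/192 - 58) - 79 = -11135/192 - 79 = -26303/192 ≈ -136.99)
H*2 = -26303/192*2 = -26303/96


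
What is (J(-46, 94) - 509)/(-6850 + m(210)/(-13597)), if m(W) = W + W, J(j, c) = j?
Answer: 1509267/18627974 ≈ 0.081022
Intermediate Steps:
m(W) = 2*W
(J(-46, 94) - 509)/(-6850 + m(210)/(-13597)) = (-46 - 509)/(-6850 + (2*210)/(-13597)) = -555/(-6850 + 420*(-1/13597)) = -555/(-6850 - 420/13597) = -555/(-93139870/13597) = -555*(-13597/93139870) = 1509267/18627974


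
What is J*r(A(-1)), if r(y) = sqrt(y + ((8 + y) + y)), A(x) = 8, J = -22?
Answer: -88*sqrt(2) ≈ -124.45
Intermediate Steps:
r(y) = sqrt(8 + 3*y) (r(y) = sqrt(y + (8 + 2*y)) = sqrt(8 + 3*y))
J*r(A(-1)) = -22*sqrt(8 + 3*8) = -22*sqrt(8 + 24) = -88*sqrt(2)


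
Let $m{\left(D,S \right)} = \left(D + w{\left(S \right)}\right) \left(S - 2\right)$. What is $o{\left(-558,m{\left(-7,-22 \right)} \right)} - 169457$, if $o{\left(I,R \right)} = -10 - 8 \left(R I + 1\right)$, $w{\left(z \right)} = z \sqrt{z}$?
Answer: $580477 + 2356992 i \sqrt{22} \approx 5.8048 \cdot 10^{5} + 1.1055 \cdot 10^{7} i$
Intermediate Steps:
$w{\left(z \right)} = z^{\frac{3}{2}}$
$m{\left(D,S \right)} = \left(-2 + S\right) \left(D + S^{\frac{3}{2}}\right)$ ($m{\left(D,S \right)} = \left(D + S^{\frac{3}{2}}\right) \left(S - 2\right) = \left(D + S^{\frac{3}{2}}\right) \left(-2 + S\right) = \left(-2 + S\right) \left(D + S^{\frac{3}{2}}\right)$)
$o{\left(I,R \right)} = -18 - 8 I R$ ($o{\left(I,R \right)} = -10 - 8 \left(I R + 1\right) = -10 - 8 \left(1 + I R\right) = -10 - \left(8 + 8 I R\right) = -18 - 8 I R$)
$o{\left(-558,m{\left(-7,-22 \right)} \right)} - 169457 = \left(-18 - - 4464 \left(\left(-22\right)^{\frac{5}{2}} - -14 - 2 \left(-22\right)^{\frac{3}{2}} - -154\right)\right) - 169457 = \left(-18 - - 4464 \left(484 i \sqrt{22} + 14 - 2 \left(- 22 i \sqrt{22}\right) + 154\right)\right) - 169457 = \left(-18 - - 4464 \left(484 i \sqrt{22} + 14 + 44 i \sqrt{22} + 154\right)\right) - 169457 = \left(-18 - - 4464 \left(168 + 528 i \sqrt{22}\right)\right) - 169457 = \left(-18 + \left(749952 + 2356992 i \sqrt{22}\right)\right) - 169457 = \left(749934 + 2356992 i \sqrt{22}\right) - 169457 = 580477 + 2356992 i \sqrt{22}$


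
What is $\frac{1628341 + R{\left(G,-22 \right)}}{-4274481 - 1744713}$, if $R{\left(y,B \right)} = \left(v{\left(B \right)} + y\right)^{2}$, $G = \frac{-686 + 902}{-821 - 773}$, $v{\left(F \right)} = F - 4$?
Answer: $- \frac{1034770747169}{3823446201546} \approx -0.27064$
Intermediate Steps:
$v{\left(F \right)} = -4 + F$
$G = - \frac{108}{797}$ ($G = \frac{216}{-1594} = 216 \left(- \frac{1}{1594}\right) = - \frac{108}{797} \approx -0.13551$)
$R{\left(y,B \right)} = \left(-4 + B + y\right)^{2}$ ($R{\left(y,B \right)} = \left(\left(-4 + B\right) + y\right)^{2} = \left(-4 + B + y\right)^{2}$)
$\frac{1628341 + R{\left(G,-22 \right)}}{-4274481 - 1744713} = \frac{1628341 + \left(-4 - 22 - \frac{108}{797}\right)^{2}}{-4274481 - 1744713} = \frac{1628341 + \left(- \frac{20830}{797}\right)^{2}}{-6019194} = \left(1628341 + \frac{433888900}{635209}\right) \left(- \frac{1}{6019194}\right) = \frac{1034770747169}{635209} \left(- \frac{1}{6019194}\right) = - \frac{1034770747169}{3823446201546}$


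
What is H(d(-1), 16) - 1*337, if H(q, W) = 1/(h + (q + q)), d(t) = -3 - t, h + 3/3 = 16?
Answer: -3706/11 ≈ -336.91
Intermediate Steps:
h = 15 (h = -1 + 16 = 15)
H(q, W) = 1/(15 + 2*q) (H(q, W) = 1/(15 + (q + q)) = 1/(15 + 2*q))
H(d(-1), 16) - 1*337 = 1/(15 + 2*(-3 - 1*(-1))) - 1*337 = 1/(15 + 2*(-3 + 1)) - 337 = 1/(15 + 2*(-2)) - 337 = 1/(15 - 4) - 337 = 1/11 - 337 = -3706/11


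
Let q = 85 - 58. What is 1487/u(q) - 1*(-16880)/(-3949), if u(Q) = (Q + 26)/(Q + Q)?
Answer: 316202162/209297 ≈ 1510.8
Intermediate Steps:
q = 27
u(Q) = (26 + Q)/(2*Q) (u(Q) = (26 + Q)/((2*Q)) = (26 + Q)*(1/(2*Q)) = (26 + Q)/(2*Q))
1487/u(q) - 1*(-16880)/(-3949) = 1487/(((1/2)*(26 + 27)/27)) - 1*(-16880)/(-3949) = 1487/(((1/2)*(1/27)*53)) + 16880*(-1/3949) = 1487/(53/54) - 16880/3949 = 1487*(54/53) - 16880/3949 = 80298/53 - 16880/3949 = 316202162/209297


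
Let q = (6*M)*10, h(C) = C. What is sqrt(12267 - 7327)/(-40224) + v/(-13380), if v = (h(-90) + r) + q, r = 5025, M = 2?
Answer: -337/892 - sqrt(1235)/20112 ≈ -0.37955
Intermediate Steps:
q = 120 (q = (6*2)*10 = 12*10 = 120)
v = 5055 (v = (-90 + 5025) + 120 = 4935 + 120 = 5055)
sqrt(12267 - 7327)/(-40224) + v/(-13380) = sqrt(12267 - 7327)/(-40224) + 5055/(-13380) = sqrt(4940)*(-1/40224) + 5055*(-1/13380) = (2*sqrt(1235))*(-1/40224) - 337/892 = -sqrt(1235)/20112 - 337/892 = -337/892 - sqrt(1235)/20112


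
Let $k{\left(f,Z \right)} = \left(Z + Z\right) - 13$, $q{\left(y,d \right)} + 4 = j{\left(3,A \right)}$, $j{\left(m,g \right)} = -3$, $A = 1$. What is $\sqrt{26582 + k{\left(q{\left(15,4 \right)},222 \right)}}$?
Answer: $\sqrt{27013} \approx 164.36$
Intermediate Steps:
$q{\left(y,d \right)} = -7$ ($q{\left(y,d \right)} = -4 - 3 = -7$)
$k{\left(f,Z \right)} = -13 + 2 Z$ ($k{\left(f,Z \right)} = 2 Z - 13 = -13 + 2 Z$)
$\sqrt{26582 + k{\left(q{\left(15,4 \right)},222 \right)}} = \sqrt{26582 + \left(-13 + 2 \cdot 222\right)} = \sqrt{26582 + \left(-13 + 444\right)} = \sqrt{26582 + 431} = \sqrt{27013}$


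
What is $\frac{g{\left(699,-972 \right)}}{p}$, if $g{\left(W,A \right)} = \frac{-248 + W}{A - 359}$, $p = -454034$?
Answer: $\frac{1}{1339954} \approx 7.4629 \cdot 10^{-7}$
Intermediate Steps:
$g{\left(W,A \right)} = \frac{-248 + W}{-359 + A}$
$\frac{g{\left(699,-972 \right)}}{p} = \frac{\frac{1}{-359 - 972} \left(-248 + 699\right)}{-454034} = \frac{1}{-1331} \cdot 451 \left(- \frac{1}{454034}\right) = \left(- \frac{1}{1331}\right) 451 \left(- \frac{1}{454034}\right) = \left(- \frac{41}{121}\right) \left(- \frac{1}{454034}\right) = \frac{1}{1339954}$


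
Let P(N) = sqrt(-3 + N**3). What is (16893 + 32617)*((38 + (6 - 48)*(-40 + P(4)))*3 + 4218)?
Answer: 464007720 - 6238260*sqrt(61) ≈ 4.1529e+8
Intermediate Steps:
(16893 + 32617)*((38 + (6 - 48)*(-40 + P(4)))*3 + 4218) = (16893 + 32617)*((38 + (6 - 48)*(-40 + sqrt(-3 + 4**3)))*3 + 4218) = 49510*((38 - 42*(-40 + sqrt(-3 + 64)))*3 + 4218) = 49510*((38 - 42*(-40 + sqrt(61)))*3 + 4218) = 49510*((38 + (1680 - 42*sqrt(61)))*3 + 4218) = 49510*((1718 - 42*sqrt(61))*3 + 4218) = 49510*((5154 - 126*sqrt(61)) + 4218) = 49510*(9372 - 126*sqrt(61)) = 464007720 - 6238260*sqrt(61)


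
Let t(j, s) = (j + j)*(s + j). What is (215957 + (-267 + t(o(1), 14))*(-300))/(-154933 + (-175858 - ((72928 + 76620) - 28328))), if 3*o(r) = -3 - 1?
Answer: -918571/1356033 ≈ -0.67740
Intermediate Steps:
o(r) = -4/3 (o(r) = (-3 - 1)/3 = (1/3)*(-4) = -4/3)
t(j, s) = 2*j*(j + s) (t(j, s) = (2*j)*(j + s) = 2*j*(j + s))
(215957 + (-267 + t(o(1), 14))*(-300))/(-154933 + (-175858 - ((72928 + 76620) - 28328))) = (215957 + (-267 + 2*(-4/3)*(-4/3 + 14))*(-300))/(-154933 + (-175858 - ((72928 + 76620) - 28328))) = (215957 + (-267 + 2*(-4/3)*(38/3))*(-300))/(-154933 + (-175858 - (149548 - 28328))) = (215957 + (-267 - 304/9)*(-300))/(-154933 + (-175858 - 1*121220)) = (215957 - 2707/9*(-300))/(-154933 + (-175858 - 121220)) = (215957 + 270700/3)/(-154933 - 297078) = (918571/3)/(-452011) = (918571/3)*(-1/452011) = -918571/1356033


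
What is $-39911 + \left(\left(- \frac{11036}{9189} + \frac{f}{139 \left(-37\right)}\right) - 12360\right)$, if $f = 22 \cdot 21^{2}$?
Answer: $- \frac{2470422510143}{47259027} \approx -52274.0$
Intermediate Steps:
$f = 9702$ ($f = 22 \cdot 441 = 9702$)
$-39911 + \left(\left(- \frac{11036}{9189} + \frac{f}{139 \left(-37\right)}\right) - 12360\right) = -39911 + \left(\left(- \frac{11036}{9189} + \frac{9702}{139 \left(-37\right)}\right) - 12360\right) = -39911 - \left(\frac{113587076}{9189} + \frac{9702}{5143}\right) = -39911 + \left(\left(- \frac{11036}{9189} + 9702 \left(- \frac{1}{5143}\right)\right) - 12360\right) = -39911 - \frac{584267483546}{47259027} = - \frac{2470422510143}{47259027}$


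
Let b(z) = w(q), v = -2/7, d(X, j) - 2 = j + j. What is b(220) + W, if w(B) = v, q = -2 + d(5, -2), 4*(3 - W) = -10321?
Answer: 72323/28 ≈ 2583.0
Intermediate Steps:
W = 10333/4 (W = 3 - ¼*(-10321) = 3 + 10321/4 = 10333/4 ≈ 2583.3)
d(X, j) = 2 + 2*j (d(X, j) = 2 + (j + j) = 2 + 2*j)
v = -2/7 (v = -2*⅐ = -2/7 ≈ -0.28571)
q = -4 (q = -2 + (2 + 2*(-2)) = -2 + (2 - 4) = -2 - 2 = -4)
w(B) = -2/7
b(z) = -2/7
b(220) + W = -2/7 + 10333/4 = 72323/28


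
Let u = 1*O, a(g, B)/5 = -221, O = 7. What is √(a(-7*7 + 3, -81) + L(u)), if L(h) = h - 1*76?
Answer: I*√1174 ≈ 34.264*I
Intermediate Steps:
a(g, B) = -1105 (a(g, B) = 5*(-221) = -1105)
u = 7 (u = 1*7 = 7)
L(h) = -76 + h (L(h) = h - 76 = -76 + h)
√(a(-7*7 + 3, -81) + L(u)) = √(-1105 + (-76 + 7)) = √(-1105 - 69) = √(-1174) = I*√1174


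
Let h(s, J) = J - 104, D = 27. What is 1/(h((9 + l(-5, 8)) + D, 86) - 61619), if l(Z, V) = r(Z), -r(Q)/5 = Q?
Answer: -1/61637 ≈ -1.6224e-5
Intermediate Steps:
r(Q) = -5*Q
l(Z, V) = -5*Z
h(s, J) = -104 + J
1/(h((9 + l(-5, 8)) + D, 86) - 61619) = 1/((-104 + 86) - 61619) = 1/(-18 - 61619) = 1/(-61637) = -1/61637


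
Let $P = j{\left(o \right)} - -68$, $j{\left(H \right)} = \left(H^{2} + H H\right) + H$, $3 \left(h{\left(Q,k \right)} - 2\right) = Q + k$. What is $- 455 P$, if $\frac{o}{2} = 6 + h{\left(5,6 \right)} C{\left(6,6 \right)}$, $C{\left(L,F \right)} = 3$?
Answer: $-1977430$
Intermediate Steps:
$h{\left(Q,k \right)} = 2 + \frac{Q}{3} + \frac{k}{3}$ ($h{\left(Q,k \right)} = 2 + \frac{Q + k}{3} = 2 + \left(\frac{Q}{3} + \frac{k}{3}\right) = 2 + \frac{Q}{3} + \frac{k}{3}$)
$o = 46$ ($o = 2 \left(6 + \left(2 + \frac{1}{3} \cdot 5 + \frac{1}{3} \cdot 6\right) 3\right) = 2 \left(6 + \left(2 + \frac{5}{3} + 2\right) 3\right) = 2 \left(6 + \frac{17}{3} \cdot 3\right) = 2 \left(6 + 17\right) = 2 \cdot 23 = 46$)
$j{\left(H \right)} = H + 2 H^{2}$ ($j{\left(H \right)} = \left(H^{2} + H^{2}\right) + H = 2 H^{2} + H = H + 2 H^{2}$)
$P = 4346$ ($P = 46 \left(1 + 2 \cdot 46\right) - -68 = 46 \left(1 + 92\right) + 68 = 46 \cdot 93 + 68 = 4278 + 68 = 4346$)
$- 455 P = \left(-455\right) 4346 = -1977430$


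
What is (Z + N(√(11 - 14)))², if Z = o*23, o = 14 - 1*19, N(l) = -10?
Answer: 15625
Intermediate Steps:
o = -5 (o = 14 - 19 = -5)
Z = -115 (Z = -5*23 = -115)
(Z + N(√(11 - 14)))² = (-115 - 10)² = (-125)² = 15625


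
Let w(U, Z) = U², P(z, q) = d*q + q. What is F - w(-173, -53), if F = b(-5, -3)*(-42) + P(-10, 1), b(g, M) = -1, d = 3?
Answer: -29883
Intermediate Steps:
P(z, q) = 4*q (P(z, q) = 3*q + q = 4*q)
F = 46 (F = -1*(-42) + 4*1 = 42 + 4 = 46)
F - w(-173, -53) = 46 - 1*(-173)² = 46 - 1*29929 = 46 - 29929 = -29883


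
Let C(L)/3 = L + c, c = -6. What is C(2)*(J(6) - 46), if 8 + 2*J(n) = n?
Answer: 564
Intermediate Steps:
J(n) = -4 + n/2
C(L) = -18 + 3*L (C(L) = 3*(L - 6) = 3*(-6 + L) = -18 + 3*L)
C(2)*(J(6) - 46) = (-18 + 3*2)*((-4 + (½)*6) - 46) = (-18 + 6)*((-4 + 3) - 46) = -12*(-1 - 46) = -12*(-47) = 564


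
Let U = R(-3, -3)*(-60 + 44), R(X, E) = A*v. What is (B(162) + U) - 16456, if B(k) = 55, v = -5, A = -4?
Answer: -16721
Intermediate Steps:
R(X, E) = 20 (R(X, E) = -4*(-5) = 20)
U = -320 (U = 20*(-60 + 44) = 20*(-16) = -320)
(B(162) + U) - 16456 = (55 - 320) - 16456 = -265 - 16456 = -16721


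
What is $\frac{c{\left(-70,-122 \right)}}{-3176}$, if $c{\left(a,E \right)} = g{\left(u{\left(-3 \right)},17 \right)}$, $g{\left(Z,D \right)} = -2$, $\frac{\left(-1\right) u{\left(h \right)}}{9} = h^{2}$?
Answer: $\frac{1}{1588} \approx 0.00062972$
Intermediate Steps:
$u{\left(h \right)} = - 9 h^{2}$
$c{\left(a,E \right)} = -2$
$\frac{c{\left(-70,-122 \right)}}{-3176} = - \frac{2}{-3176} = \left(-2\right) \left(- \frac{1}{3176}\right) = \frac{1}{1588}$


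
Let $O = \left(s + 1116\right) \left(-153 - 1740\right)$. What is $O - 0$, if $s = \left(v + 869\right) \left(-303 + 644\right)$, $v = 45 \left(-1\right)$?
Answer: $-534015300$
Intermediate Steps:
$v = -45$
$s = 280984$ ($s = \left(-45 + 869\right) \left(-303 + 644\right) = 824 \cdot 341 = 280984$)
$O = -534015300$ ($O = \left(280984 + 1116\right) \left(-153 - 1740\right) = 282100 \left(-1893\right) = -534015300$)
$O - 0 = -534015300 - 0 = -534015300 + 0 = -534015300$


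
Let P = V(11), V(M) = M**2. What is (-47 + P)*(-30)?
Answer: -2220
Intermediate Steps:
P = 121 (P = 11**2 = 121)
(-47 + P)*(-30) = (-47 + 121)*(-30) = 74*(-30) = -2220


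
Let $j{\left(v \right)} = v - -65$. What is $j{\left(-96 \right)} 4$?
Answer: $-124$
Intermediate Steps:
$j{\left(v \right)} = 65 + v$ ($j{\left(v \right)} = v + 65 = 65 + v$)
$j{\left(-96 \right)} 4 = \left(65 - 96\right) 4 = \left(-31\right) 4 = -124$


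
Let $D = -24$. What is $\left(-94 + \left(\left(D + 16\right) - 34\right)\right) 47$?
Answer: $-6392$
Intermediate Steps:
$\left(-94 + \left(\left(D + 16\right) - 34\right)\right) 47 = \left(-94 + \left(\left(-24 + 16\right) - 34\right)\right) 47 = \left(-94 - 42\right) 47 = \left(-136\right) 47 = -6392$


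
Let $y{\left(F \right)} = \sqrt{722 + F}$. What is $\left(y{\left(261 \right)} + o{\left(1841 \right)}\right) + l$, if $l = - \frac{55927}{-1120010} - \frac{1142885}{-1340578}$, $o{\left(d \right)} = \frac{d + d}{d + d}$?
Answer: $\frac{714119475109}{375365191445} + \sqrt{983} \approx 33.255$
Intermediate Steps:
$o{\left(d \right)} = 1$ ($o{\left(d \right)} = \frac{2 d}{2 d} = 2 d \frac{1}{2 d} = 1$)
$l = \frac{338754283664}{375365191445}$ ($l = \left(-55927\right) \left(- \frac{1}{1120010}\right) - - \frac{1142885}{1340578} = \frac{55927}{1120010} + \frac{1142885}{1340578} = \frac{338754283664}{375365191445} \approx 0.90247$)
$\left(y{\left(261 \right)} + o{\left(1841 \right)}\right) + l = \left(\sqrt{722 + 261} + 1\right) + \frac{338754283664}{375365191445} = \left(\sqrt{983} + 1\right) + \frac{338754283664}{375365191445} = \left(1 + \sqrt{983}\right) + \frac{338754283664}{375365191445} = \frac{714119475109}{375365191445} + \sqrt{983}$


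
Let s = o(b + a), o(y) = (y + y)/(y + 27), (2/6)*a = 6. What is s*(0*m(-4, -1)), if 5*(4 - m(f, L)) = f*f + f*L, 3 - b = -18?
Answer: 0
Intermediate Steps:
a = 18 (a = 3*6 = 18)
b = 21 (b = 3 - 1*(-18) = 3 + 18 = 21)
m(f, L) = 4 - f²/5 - L*f/5 (m(f, L) = 4 - (f*f + f*L)/5 = 4 - (f² + L*f)/5 = 4 + (-f²/5 - L*f/5) = 4 - f²/5 - L*f/5)
o(y) = 2*y/(27 + y) (o(y) = (2*y)/(27 + y) = 2*y/(27 + y))
s = 13/11 (s = 2*(21 + 18)/(27 + (21 + 18)) = 2*39/(27 + 39) = 2*39/66 = 2*39*(1/66) = 13/11 ≈ 1.1818)
s*(0*m(-4, -1)) = 13*(0*(4 - ⅕*(-4)² - ⅕*(-1)*(-4)))/11 = 13*(0*(4 - ⅕*16 - ⅘))/11 = 13*(0*(4 - 16/5 - ⅘))/11 = 13*(0*0)/11 = (13/11)*0 = 0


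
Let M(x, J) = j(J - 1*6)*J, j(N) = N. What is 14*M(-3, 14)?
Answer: 1568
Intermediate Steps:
M(x, J) = J*(-6 + J) (M(x, J) = (J - 1*6)*J = (J - 6)*J = (-6 + J)*J = J*(-6 + J))
14*M(-3, 14) = 14*(14*(-6 + 14)) = 14*(14*8) = 14*112 = 1568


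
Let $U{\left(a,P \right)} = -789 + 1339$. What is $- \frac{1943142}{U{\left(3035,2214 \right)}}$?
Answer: $- \frac{971571}{275} \approx -3533.0$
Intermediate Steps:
$U{\left(a,P \right)} = 550$
$- \frac{1943142}{U{\left(3035,2214 \right)}} = - \frac{1943142}{550} = \left(-1943142\right) \frac{1}{550} = - \frac{971571}{275}$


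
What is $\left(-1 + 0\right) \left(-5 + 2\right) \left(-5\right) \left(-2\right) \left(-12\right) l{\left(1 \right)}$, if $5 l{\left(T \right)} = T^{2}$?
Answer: $-72$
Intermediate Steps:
$l{\left(T \right)} = \frac{T^{2}}{5}$
$\left(-1 + 0\right) \left(-5 + 2\right) \left(-5\right) \left(-2\right) \left(-12\right) l{\left(1 \right)} = \left(-1 + 0\right) \left(-5 + 2\right) \left(-5\right) \left(-2\right) \left(-12\right) \frac{1^{2}}{5} = \left(-1\right) \left(-3\right) \left(-5\right) \left(-2\right) \left(-12\right) \frac{1}{5} \cdot 1 = 3 \left(-5\right) \left(-2\right) \left(-12\right) \frac{1}{5} = \left(-15\right) \left(-2\right) \left(-12\right) \frac{1}{5} = 30 \left(-12\right) \frac{1}{5} = \left(-360\right) \frac{1}{5} = -72$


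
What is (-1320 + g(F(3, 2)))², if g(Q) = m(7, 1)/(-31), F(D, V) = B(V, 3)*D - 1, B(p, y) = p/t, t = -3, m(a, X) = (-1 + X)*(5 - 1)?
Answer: 1742400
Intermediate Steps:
m(a, X) = -4 + 4*X (m(a, X) = (-1 + X)*4 = -4 + 4*X)
B(p, y) = -p/3 (B(p, y) = p/(-3) = p*(-⅓) = -p/3)
F(D, V) = -1 - D*V/3 (F(D, V) = (-V/3)*D - 1 = -D*V/3 - 1 = -1 - D*V/3)
g(Q) = 0 (g(Q) = (-4 + 4*1)/(-31) = (-4 + 4)*(-1/31) = 0*(-1/31) = 0)
(-1320 + g(F(3, 2)))² = (-1320 + 0)² = (-1320)² = 1742400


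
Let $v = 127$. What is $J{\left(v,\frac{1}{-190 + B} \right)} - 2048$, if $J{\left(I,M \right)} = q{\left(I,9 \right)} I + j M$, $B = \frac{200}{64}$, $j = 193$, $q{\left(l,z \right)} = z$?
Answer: $- \frac{1354519}{1495} \approx -906.03$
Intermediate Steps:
$B = \frac{25}{8}$ ($B = 200 \cdot \frac{1}{64} = \frac{25}{8} \approx 3.125$)
$J{\left(I,M \right)} = 9 I + 193 M$
$J{\left(v,\frac{1}{-190 + B} \right)} - 2048 = \left(9 \cdot 127 + \frac{193}{-190 + \frac{25}{8}}\right) - 2048 = \left(1143 + \frac{193}{- \frac{1495}{8}}\right) - 2048 = \left(1143 + 193 \left(- \frac{8}{1495}\right)\right) - 2048 = \left(1143 - \frac{1544}{1495}\right) - 2048 = \frac{1707241}{1495} - 2048 = - \frac{1354519}{1495}$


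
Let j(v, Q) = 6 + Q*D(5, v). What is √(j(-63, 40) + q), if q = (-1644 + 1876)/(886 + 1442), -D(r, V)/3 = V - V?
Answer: 5*√20661/291 ≈ 2.4697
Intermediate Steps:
D(r, V) = 0 (D(r, V) = -3*(V - V) = -3*0 = 0)
j(v, Q) = 6 (j(v, Q) = 6 + Q*0 = 6 + 0 = 6)
q = 29/291 (q = 232/2328 = 232*(1/2328) = 29/291 ≈ 0.099656)
√(j(-63, 40) + q) = √(6 + 29/291) = √(1775/291) = 5*√20661/291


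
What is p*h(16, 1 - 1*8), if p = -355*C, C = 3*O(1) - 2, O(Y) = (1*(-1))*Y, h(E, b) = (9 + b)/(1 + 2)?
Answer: 3550/3 ≈ 1183.3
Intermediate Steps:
h(E, b) = 3 + b/3 (h(E, b) = (9 + b)/3 = (9 + b)*(⅓) = 3 + b/3)
O(Y) = -Y
C = -5 (C = 3*(-1*1) - 2 = 3*(-1) - 2 = -3 - 2 = -5)
p = 1775 (p = -355*(-5) = 1775)
p*h(16, 1 - 1*8) = 1775*(3 + (1 - 1*8)/3) = 1775*(3 + (1 - 8)/3) = 1775*(3 + (⅓)*(-7)) = 1775*(3 - 7/3) = 1775*(⅔) = 3550/3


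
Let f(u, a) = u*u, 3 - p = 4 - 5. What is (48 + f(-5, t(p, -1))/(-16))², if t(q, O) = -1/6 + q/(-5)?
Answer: 552049/256 ≈ 2156.4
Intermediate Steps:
p = 4 (p = 3 - (4 - 5) = 3 - 1*(-1) = 3 + 1 = 4)
t(q, O) = -⅙ - q/5 (t(q, O) = -1*⅙ + q*(-⅕) = -⅙ - q/5)
f(u, a) = u²
(48 + f(-5, t(p, -1))/(-16))² = (48 + (-5)²/(-16))² = (48 + 25*(-1/16))² = (48 - 25/16)² = (743/16)² = 552049/256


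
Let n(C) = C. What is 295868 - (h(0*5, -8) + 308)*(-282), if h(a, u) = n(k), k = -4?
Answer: 381596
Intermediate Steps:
h(a, u) = -4
295868 - (h(0*5, -8) + 308)*(-282) = 295868 - (-4 + 308)*(-282) = 295868 - 304*(-282) = 295868 - 1*(-85728) = 295868 + 85728 = 381596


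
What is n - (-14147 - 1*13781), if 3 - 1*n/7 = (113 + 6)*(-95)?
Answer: 107084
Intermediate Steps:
n = 79156 (n = 21 - 7*(113 + 6)*(-95) = 21 - 833*(-95) = 21 - 7*(-11305) = 21 + 79135 = 79156)
n - (-14147 - 1*13781) = 79156 - (-14147 - 1*13781) = 79156 - (-14147 - 13781) = 79156 - 1*(-27928) = 79156 + 27928 = 107084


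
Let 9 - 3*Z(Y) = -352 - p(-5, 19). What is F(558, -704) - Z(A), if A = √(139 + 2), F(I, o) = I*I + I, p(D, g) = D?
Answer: 935410/3 ≈ 3.1180e+5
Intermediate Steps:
F(I, o) = I + I² (F(I, o) = I² + I = I + I²)
A = √141 ≈ 11.874
Z(Y) = 356/3 (Z(Y) = 3 - (-352 - 1*(-5))/3 = 3 - (-352 + 5)/3 = 3 - ⅓*(-347) = 3 + 347/3 = 356/3)
F(558, -704) - Z(A) = 558*(1 + 558) - 1*356/3 = 558*559 - 356/3 = 311922 - 356/3 = 935410/3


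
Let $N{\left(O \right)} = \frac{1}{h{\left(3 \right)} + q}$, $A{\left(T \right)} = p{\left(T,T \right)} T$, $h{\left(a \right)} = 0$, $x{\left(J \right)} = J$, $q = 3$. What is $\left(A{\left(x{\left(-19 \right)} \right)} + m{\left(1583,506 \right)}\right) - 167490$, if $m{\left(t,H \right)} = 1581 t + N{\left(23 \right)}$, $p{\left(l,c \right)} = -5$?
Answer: $\frac{7005985}{3} \approx 2.3353 \cdot 10^{6}$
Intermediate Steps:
$A{\left(T \right)} = - 5 T$
$N{\left(O \right)} = \frac{1}{3}$ ($N{\left(O \right)} = \frac{1}{0 + 3} = \frac{1}{3}$)
$m{\left(t,H \right)} = \frac{1}{3} + 1581 t$ ($m{\left(t,H \right)} = 1581 t + \frac{1}{3} = \frac{1}{3} + 1581 t$)
$\left(A{\left(x{\left(-19 \right)} \right)} + m{\left(1583,506 \right)}\right) - 167490 = \left(\left(-5\right) \left(-19\right) + \left(\frac{1}{3} + 1581 \cdot 1583\right)\right) - 167490 = \left(95 + \left(\frac{1}{3} + 2502723\right)\right) - 167490 = \left(95 + \frac{7508170}{3}\right) - 167490 = \frac{7508455}{3} - 167490 = \frac{7005985}{3}$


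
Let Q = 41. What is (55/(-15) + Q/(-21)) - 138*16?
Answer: -46486/21 ≈ -2213.6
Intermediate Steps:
(55/(-15) + Q/(-21)) - 138*16 = (55/(-15) + 41/(-21)) - 138*16 = (55*(-1/15) + 41*(-1/21)) - 2208 = (-11/3 - 41/21) - 2208 = -118/21 - 2208 = -46486/21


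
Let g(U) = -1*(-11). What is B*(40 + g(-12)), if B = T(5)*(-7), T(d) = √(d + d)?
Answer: -357*√10 ≈ -1128.9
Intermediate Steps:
g(U) = 11
T(d) = √2*√d (T(d) = √(2*d) = √2*√d)
B = -7*√10 (B = (√2*√5)*(-7) = √10*(-7) = -7*√10 ≈ -22.136)
B*(40 + g(-12)) = (-7*√10)*(40 + 11) = -7*√10*51 = -357*√10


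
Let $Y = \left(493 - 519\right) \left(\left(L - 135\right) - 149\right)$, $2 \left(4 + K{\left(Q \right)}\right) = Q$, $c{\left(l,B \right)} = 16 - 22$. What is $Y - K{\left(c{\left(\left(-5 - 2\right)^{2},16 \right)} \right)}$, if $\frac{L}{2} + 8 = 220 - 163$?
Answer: $4843$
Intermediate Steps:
$L = 98$ ($L = -16 + 2 \left(220 - 163\right) = -16 + 2 \cdot 57 = -16 + 114 = 98$)
$c{\left(l,B \right)} = -6$ ($c{\left(l,B \right)} = 16 - 22 = -6$)
$K{\left(Q \right)} = -4 + \frac{Q}{2}$
$Y = 4836$ ($Y = \left(493 - 519\right) \left(\left(98 - 135\right) - 149\right) = - 26 \left(\left(98 - 135\right) - 149\right) = - 26 \left(-37 - 149\right) = \left(-26\right) \left(-186\right) = 4836$)
$Y - K{\left(c{\left(\left(-5 - 2\right)^{2},16 \right)} \right)} = 4836 - \left(-4 + \frac{1}{2} \left(-6\right)\right) = 4836 - \left(-4 - 3\right) = 4836 - -7 = 4836 + 7 = 4843$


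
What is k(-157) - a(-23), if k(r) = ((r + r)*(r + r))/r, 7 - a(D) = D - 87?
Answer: -745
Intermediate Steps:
a(D) = 94 - D (a(D) = 7 - (D - 87) = 7 - (-87 + D) = 7 + (87 - D) = 94 - D)
k(r) = 4*r (k(r) = ((2*r)*(2*r))/r = (4*r**2)/r = 4*r)
k(-157) - a(-23) = 4*(-157) - (94 - 1*(-23)) = -628 - (94 + 23) = -628 - 1*117 = -628 - 117 = -745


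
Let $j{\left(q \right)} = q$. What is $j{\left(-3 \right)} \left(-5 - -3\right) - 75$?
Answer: $-69$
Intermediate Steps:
$j{\left(-3 \right)} \left(-5 - -3\right) - 75 = - 3 \left(-5 - -3\right) - 75 = - 3 \left(-5 + 3\right) - 75 = \left(-3\right) \left(-2\right) - 75 = 6 - 75 = -69$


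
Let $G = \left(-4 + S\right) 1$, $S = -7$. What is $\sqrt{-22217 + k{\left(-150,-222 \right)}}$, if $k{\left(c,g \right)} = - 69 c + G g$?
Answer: $5 i \sqrt{377} \approx 97.082 i$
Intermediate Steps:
$G = -11$ ($G = \left(-4 - 7\right) 1 = \left(-11\right) 1 = -11$)
$k{\left(c,g \right)} = - 69 c - 11 g$
$\sqrt{-22217 + k{\left(-150,-222 \right)}} = \sqrt{-22217 - -12792} = \sqrt{-22217 + \left(10350 + 2442\right)} = \sqrt{-22217 + 12792} = \sqrt{-9425} = 5 i \sqrt{377}$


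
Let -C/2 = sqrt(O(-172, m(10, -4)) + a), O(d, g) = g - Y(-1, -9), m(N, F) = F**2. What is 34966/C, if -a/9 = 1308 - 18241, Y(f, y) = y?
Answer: -17483*sqrt(152422)/152422 ≈ -44.781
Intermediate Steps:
a = 152397 (a = -9*(1308 - 18241) = -9*(-16933) = 152397)
O(d, g) = 9 + g (O(d, g) = g - 1*(-9) = g + 9 = 9 + g)
C = -2*sqrt(152422) (C = -2*sqrt((9 + (-4)**2) + 152397) = -2*sqrt((9 + 16) + 152397) = -2*sqrt(25 + 152397) = -2*sqrt(152422) ≈ -780.83)
34966/C = 34966/((-2*sqrt(152422))) = 34966*(-sqrt(152422)/304844) = -17483*sqrt(152422)/152422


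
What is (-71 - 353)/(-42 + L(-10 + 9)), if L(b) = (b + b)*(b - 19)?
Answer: 212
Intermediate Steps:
L(b) = 2*b*(-19 + b) (L(b) = (2*b)*(-19 + b) = 2*b*(-19 + b))
(-71 - 353)/(-42 + L(-10 + 9)) = (-71 - 353)/(-42 + 2*(-10 + 9)*(-19 + (-10 + 9))) = -424/(-42 + 2*(-1)*(-19 - 1)) = -424/(-42 + 2*(-1)*(-20)) = -424/(-42 + 40) = -424/(-2) = -424*(-½) = 212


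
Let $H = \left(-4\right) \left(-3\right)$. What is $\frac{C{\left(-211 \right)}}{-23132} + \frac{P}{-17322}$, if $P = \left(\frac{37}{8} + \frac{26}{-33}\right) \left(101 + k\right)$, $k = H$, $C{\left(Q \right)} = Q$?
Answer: $- \frac{420748055}{26445705264} \approx -0.01591$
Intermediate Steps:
$H = 12$
$k = 12$
$P = \frac{114469}{264}$ ($P = \left(\frac{37}{8} + \frac{26}{-33}\right) \left(101 + 12\right) = \left(37 \cdot \frac{1}{8} + 26 \left(- \frac{1}{33}\right)\right) 113 = \left(\frac{37}{8} - \frac{26}{33}\right) 113 = \frac{1013}{264} \cdot 113 = \frac{114469}{264} \approx 433.59$)
$\frac{C{\left(-211 \right)}}{-23132} + \frac{P}{-17322} = - \frac{211}{-23132} + \frac{114469}{264 \left(-17322\right)} = \left(-211\right) \left(- \frac{1}{23132}\right) + \frac{114469}{264} \left(- \frac{1}{17322}\right) = \frac{211}{23132} - \frac{114469}{4573008} = - \frac{420748055}{26445705264}$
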